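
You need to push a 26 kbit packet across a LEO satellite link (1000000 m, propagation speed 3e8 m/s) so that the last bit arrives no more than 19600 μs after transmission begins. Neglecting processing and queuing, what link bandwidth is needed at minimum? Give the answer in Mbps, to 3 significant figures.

1.60 Mbps

Propagation delay = 1000000 / 300000000 = 3333.33 μs.
Transmission budget = 19600 − 3333.33 = 16266.7 μs.
R ≥ L / t_tx = 26000 bits / 0.0162667 s = 1.60 Mbps.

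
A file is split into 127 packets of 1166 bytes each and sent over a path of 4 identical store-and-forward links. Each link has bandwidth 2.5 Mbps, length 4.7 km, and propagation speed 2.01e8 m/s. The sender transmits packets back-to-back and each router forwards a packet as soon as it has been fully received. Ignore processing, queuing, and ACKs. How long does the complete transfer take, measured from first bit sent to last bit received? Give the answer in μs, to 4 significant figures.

Per-hop transmission t_tx = L/R = 9328/2500000 = 3731.2 μs.
Per-hop propagation t_prop = 4700/2.01e+08 = 23.3831 μs.
Pipeline fill: first packet needs 4·t_tx to clear all hops; remaining 126 packets each add one t_tx.
Total = (4+127-1)·t_tx + 4·t_prop = 130·3731.2 + 4·23.3831 = 485100 μs.

485100 μs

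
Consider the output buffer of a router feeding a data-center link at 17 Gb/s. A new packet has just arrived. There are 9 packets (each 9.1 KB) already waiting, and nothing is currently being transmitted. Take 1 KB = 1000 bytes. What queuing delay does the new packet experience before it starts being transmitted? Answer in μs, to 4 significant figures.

38.54 μs

Each queued packet: L/R = 72800/17000000000 = 4.28235 μs.
9 queued → 38.5412 μs.
Queuing delay = 38.54 μs.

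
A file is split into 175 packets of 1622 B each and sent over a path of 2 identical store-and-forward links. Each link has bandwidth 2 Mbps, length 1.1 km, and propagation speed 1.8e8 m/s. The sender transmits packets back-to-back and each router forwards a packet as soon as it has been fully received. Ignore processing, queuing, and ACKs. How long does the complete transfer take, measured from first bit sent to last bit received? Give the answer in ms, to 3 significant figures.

1140 ms

Per-hop transmission t_tx = L/R = 12976/2000000 = 6.488 ms.
Per-hop propagation t_prop = 1100/180000000 = 0.00611111 ms.
Pipeline fill: first packet needs 2·t_tx to clear all hops; remaining 174 packets each add one t_tx.
Total = (2+175-1)·t_tx + 2·t_prop = 176·6.488 + 2·0.00611111 = 1140 ms.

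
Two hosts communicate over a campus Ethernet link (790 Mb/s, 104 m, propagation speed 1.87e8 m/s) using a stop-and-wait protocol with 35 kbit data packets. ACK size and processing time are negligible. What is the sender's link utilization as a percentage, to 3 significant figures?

97.6 %

t_tx = L/R = 35000/790000000 = 4.43038e-05 s.
t_prop = 104/187000000 = 5.5615e-07 s; RTT = 1.1123e-06 s.
Cycle = t_tx + RTT = 4.54161e-05 s.
Utilization = t_tx / cycle = 4.43038e-05/4.54161e-05 = 97.6 %.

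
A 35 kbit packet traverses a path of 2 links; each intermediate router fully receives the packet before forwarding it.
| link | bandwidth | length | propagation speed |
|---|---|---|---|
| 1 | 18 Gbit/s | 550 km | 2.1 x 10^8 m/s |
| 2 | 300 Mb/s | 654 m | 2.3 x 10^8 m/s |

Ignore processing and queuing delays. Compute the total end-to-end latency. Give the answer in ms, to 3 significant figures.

L = 35000 bits.
Transmission delays (L/R per hop): 0.00194444, 0.116667 ms; sum = 0.118611 ms.
Propagation delays (d/s per hop): 2.61905, 0.00284348 ms; sum = 2.62189 ms.
End-to-end = 2.74 ms.

2.74 ms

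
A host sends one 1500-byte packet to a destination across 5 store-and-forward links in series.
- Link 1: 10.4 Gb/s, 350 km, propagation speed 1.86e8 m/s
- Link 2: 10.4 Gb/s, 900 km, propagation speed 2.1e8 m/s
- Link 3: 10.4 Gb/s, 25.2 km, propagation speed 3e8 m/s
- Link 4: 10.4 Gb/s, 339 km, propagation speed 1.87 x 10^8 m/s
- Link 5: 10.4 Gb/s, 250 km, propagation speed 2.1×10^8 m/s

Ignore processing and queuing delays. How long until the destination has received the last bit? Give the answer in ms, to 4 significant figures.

9.261 ms

L = 1500 × 8 = 12000 bits.
Transmission delay per hop = L/R = 12000/10400000000 = 0.00115385 ms; 5 hops → 0.00576923 ms.
Propagation delays (d/s per hop): 1.88172, 4.28571, 0.084, 1.81283, 1.19048 ms; sum = 9.25475 ms.
End-to-end = 9.261 ms.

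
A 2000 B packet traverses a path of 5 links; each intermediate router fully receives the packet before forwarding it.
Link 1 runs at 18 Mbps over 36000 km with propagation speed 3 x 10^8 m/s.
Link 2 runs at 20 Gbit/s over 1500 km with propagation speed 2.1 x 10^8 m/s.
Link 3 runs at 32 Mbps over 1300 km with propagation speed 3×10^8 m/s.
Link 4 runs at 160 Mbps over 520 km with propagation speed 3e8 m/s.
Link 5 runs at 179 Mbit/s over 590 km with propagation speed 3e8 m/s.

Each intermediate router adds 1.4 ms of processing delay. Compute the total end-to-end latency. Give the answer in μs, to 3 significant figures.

L = 2000 × 8 = 16000 bits.
Transmission delays (L/R per hop): 888.889, 0.8, 500, 100, 89.3855 μs; sum = 1579.07 μs.
Propagation delays (d/s per hop): 120000, 7142.86, 4333.33, 1733.33, 1966.67 μs; sum = 135176 μs.
Processing at 4 router(s): 4 × 1.4 ms = 5600 μs.
End-to-end = 142000 μs.

142000 μs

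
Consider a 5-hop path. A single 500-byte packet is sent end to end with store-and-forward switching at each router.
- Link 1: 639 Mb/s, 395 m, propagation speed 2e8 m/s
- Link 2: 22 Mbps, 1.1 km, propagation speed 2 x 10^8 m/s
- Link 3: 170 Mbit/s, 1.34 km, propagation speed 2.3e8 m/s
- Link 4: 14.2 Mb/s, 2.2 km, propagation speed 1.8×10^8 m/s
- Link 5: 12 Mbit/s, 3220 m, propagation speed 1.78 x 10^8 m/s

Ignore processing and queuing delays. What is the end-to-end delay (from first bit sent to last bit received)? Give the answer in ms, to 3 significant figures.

0.870 ms

L = 500 × 8 = 4000 bits.
Transmission delays (L/R per hop): 0.00625978, 0.181818, 0.0235294, 0.28169, 0.333333 ms; sum = 0.826631 ms.
Propagation delays (d/s per hop): 0.001975, 0.0055, 0.00582609, 0.0122222, 0.0180899 ms; sum = 0.0436132 ms.
End-to-end = 0.870 ms.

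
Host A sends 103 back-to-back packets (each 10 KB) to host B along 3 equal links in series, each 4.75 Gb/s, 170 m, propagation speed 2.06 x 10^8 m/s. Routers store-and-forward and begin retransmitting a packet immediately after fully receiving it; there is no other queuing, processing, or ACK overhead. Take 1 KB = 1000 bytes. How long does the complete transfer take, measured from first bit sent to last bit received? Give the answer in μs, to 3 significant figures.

1770 μs

Per-hop transmission t_tx = L/R = 80000/4750000000 = 16.8421 μs.
Per-hop propagation t_prop = 170/206000000 = 0.825243 μs.
Pipeline fill: first packet needs 3·t_tx to clear all hops; remaining 102 packets each add one t_tx.
Total = (3+103-1)·t_tx + 3·t_prop = 105·16.8421 + 3·0.825243 = 1770 μs.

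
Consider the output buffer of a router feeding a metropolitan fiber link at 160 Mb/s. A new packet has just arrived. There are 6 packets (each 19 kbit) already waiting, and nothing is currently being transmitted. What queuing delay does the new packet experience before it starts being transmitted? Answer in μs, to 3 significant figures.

713 μs

Each queued packet: L/R = 19000/160000000 = 118.75 μs.
6 queued → 712.5 μs.
Queuing delay = 713 μs.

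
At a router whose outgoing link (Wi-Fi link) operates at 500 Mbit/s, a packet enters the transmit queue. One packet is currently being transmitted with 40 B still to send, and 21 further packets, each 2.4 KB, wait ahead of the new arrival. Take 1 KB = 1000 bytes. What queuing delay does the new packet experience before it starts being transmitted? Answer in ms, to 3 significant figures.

0.807 ms

Each queued packet: L/R = 19200/500000000 = 0.0384 ms.
21 queued → 0.8064 ms.
Plus remaining 320 bits of current packet: 0.00064 ms.
Queuing delay = 0.807 ms.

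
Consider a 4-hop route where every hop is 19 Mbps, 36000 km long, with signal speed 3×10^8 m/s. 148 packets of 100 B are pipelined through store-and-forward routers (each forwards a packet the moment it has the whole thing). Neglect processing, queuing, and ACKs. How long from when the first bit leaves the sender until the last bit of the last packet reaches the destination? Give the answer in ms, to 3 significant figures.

486 ms

Per-hop transmission t_tx = L/R = 800/19000000 = 0.0421053 ms.
Per-hop propagation t_prop = 36000000/300000000 = 120 ms.
Pipeline fill: first packet needs 4·t_tx to clear all hops; remaining 147 packets each add one t_tx.
Total = (4+148-1)·t_tx + 4·t_prop = 151·0.0421053 + 4·120 = 486 ms.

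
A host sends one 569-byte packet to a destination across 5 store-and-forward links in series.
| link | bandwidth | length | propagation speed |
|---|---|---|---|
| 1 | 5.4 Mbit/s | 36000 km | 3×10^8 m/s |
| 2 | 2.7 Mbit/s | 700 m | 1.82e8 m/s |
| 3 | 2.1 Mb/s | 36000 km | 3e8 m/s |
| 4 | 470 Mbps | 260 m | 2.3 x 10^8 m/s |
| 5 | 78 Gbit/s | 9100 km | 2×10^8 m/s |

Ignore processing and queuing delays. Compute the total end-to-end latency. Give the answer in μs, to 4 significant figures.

290200 μs

L = 569 × 8 = 4552 bits.
Transmission delays (L/R per hop): 842.963, 1685.93, 2167.62, 9.68511, 0.058359 μs; sum = 4706.25 μs.
Propagation delays (d/s per hop): 120000, 3.84615, 120000, 1.13043, 45500 μs; sum = 285505 μs.
End-to-end = 290200 μs.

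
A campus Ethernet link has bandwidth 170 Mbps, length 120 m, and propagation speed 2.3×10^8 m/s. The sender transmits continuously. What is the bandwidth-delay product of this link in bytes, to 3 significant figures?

Propagation delay = 120 / 2.3e+08 = 5.21739e-07 s.
BDP = R × t_prop = 170000000 × 5.21739e-07 = 88.6957 bits.
In bytes: 88.6957/8 = 11.1 bytes.

11.1 bytes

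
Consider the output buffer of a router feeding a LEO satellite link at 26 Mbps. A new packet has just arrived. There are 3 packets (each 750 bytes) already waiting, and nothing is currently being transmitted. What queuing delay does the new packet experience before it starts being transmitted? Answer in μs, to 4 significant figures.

692.3 μs

Each queued packet: L/R = 6000/26000000 = 230.769 μs.
3 queued → 692.308 μs.
Queuing delay = 692.3 μs.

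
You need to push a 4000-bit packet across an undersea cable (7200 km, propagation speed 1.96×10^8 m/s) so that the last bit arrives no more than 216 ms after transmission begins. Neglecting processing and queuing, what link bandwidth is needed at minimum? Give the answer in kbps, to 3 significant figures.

22.3 kbps

Propagation delay = 7200000 / 196000000 = 36.7347 ms.
Transmission budget = 216 − 36.7347 = 179.265 ms.
R ≥ L / t_tx = 4000 bits / 0.179265 s = 22.3 kbps.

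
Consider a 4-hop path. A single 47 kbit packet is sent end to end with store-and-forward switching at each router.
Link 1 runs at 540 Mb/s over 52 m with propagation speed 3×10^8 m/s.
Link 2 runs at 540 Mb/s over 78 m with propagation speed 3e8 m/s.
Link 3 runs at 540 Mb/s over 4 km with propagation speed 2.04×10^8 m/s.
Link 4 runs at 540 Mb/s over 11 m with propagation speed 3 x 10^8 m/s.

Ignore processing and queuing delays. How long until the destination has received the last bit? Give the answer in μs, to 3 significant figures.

368 μs

L = 47000 bits.
Transmission delay per hop = L/R = 47000/540000000 = 87.037 μs; 4 hops → 348.148 μs.
Propagation delays (d/s per hop): 0.173333, 0.26, 19.6078, 0.0366667 μs; sum = 20.0778 μs.
End-to-end = 368 μs.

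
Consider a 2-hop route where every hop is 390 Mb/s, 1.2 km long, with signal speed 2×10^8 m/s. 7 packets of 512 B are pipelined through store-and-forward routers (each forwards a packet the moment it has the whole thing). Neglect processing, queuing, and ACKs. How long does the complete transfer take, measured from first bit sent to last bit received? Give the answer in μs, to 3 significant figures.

96.0 μs

Per-hop transmission t_tx = L/R = 4096/390000000 = 10.5026 μs.
Per-hop propagation t_prop = 1200/200000000 = 6 μs.
Pipeline fill: first packet needs 2·t_tx to clear all hops; remaining 6 packets each add one t_tx.
Total = (2+7-1)·t_tx + 2·t_prop = 8·10.5026 + 2·6 = 96.0 μs.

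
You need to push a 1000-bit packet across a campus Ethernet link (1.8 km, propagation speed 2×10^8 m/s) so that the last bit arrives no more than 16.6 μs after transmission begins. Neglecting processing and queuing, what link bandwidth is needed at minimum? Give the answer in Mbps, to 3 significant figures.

132 Mbps

Propagation delay = 1800 / 200000000 = 9 μs.
Transmission budget = 16.6 − 9 = 7.6 μs.
R ≥ L / t_tx = 1000 bits / 7.6e-06 s = 132 Mbps.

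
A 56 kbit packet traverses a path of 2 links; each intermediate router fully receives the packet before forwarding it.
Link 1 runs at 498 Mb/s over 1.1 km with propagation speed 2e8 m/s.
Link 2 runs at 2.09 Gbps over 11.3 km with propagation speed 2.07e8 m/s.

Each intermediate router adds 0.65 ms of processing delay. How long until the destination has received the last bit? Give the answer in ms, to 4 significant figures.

L = 56000 bits.
Transmission delays (L/R per hop): 0.11245, 0.0267943 ms; sum = 0.139244 ms.
Propagation delays (d/s per hop): 0.0055, 0.0545894 ms; sum = 0.0600894 ms.
Processing at 1 router(s): 1 × 0.65 ms = 0.65 ms.
End-to-end = 0.8493 ms.

0.8493 ms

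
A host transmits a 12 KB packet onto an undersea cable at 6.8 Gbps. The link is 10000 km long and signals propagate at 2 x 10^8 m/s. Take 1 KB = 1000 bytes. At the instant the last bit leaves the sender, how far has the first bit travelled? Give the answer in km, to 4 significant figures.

2.824 km

t_tx = L/R = 96000/6800000000 = 1.41176e-05 s.
Distance = s × t_tx = 200000000 × 1.41176e-05 = 2.824 km.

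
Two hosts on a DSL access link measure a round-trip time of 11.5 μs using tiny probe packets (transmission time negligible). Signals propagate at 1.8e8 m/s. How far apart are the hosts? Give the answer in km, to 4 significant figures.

One-way propagation = RTT/2 = 5.75 μs.
d = s × t = 180000000 × 5.75e-06 = 1.035 km.

1.035 km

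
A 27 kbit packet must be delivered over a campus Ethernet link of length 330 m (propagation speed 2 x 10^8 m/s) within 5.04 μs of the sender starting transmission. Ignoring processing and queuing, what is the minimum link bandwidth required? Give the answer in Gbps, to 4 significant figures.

7.965 Gbps

Propagation delay = 330 / 200000000 = 1.65 μs.
Transmission budget = 5.04 − 1.65 = 3.39 μs.
R ≥ L / t_tx = 27000 bits / 3.39e-06 s = 7.965 Gbps.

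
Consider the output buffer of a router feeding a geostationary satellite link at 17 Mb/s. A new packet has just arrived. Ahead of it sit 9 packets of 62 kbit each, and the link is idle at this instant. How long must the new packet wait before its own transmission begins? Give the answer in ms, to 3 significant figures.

Each queued packet: L/R = 62000/17000000 = 3.64706 ms.
9 queued → 32.8235 ms.
Queuing delay = 32.8 ms.

32.8 ms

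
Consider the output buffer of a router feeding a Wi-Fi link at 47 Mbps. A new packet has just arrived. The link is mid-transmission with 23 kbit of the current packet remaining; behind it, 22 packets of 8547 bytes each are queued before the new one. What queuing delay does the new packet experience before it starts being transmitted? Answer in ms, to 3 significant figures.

32.5 ms

Each queued packet: L/R = 68376/47000000 = 1.45481 ms.
22 queued → 32.0058 ms.
Plus remaining 23000 bits of current packet: 0.489362 ms.
Queuing delay = 32.5 ms.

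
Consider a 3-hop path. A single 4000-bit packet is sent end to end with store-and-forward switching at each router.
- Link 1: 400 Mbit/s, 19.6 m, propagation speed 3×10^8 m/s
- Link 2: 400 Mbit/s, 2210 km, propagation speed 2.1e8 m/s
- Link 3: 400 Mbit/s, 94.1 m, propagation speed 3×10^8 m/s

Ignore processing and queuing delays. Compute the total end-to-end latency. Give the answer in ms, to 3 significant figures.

10.6 ms

Transmission delay per hop = L/R = 4000/400000000 = 0.01 ms; 3 hops → 0.03 ms.
Propagation delays (d/s per hop): 6.53333e-05, 10.5238, 0.000313667 ms; sum = 10.5242 ms.
End-to-end = 10.6 ms.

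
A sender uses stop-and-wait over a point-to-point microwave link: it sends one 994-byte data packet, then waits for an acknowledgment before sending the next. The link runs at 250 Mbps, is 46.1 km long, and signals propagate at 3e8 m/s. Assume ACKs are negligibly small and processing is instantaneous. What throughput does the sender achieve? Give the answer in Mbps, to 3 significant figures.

t_tx = L/R = 7952/250000000 = 3.1808e-05 s.
t_prop = 46100/300000000 = 0.000153667 s; RTT = 0.000307333 s.
Cycle = t_tx + RTT = 0.000339141 s.
Throughput = L / cycle = 7952 / 0.000339141 = 23.4 Mbps.

23.4 Mbps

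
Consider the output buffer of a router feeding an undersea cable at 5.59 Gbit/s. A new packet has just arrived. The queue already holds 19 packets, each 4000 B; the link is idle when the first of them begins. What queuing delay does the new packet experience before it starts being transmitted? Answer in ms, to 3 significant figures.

0.109 ms

Each queued packet: L/R = 32000/5590000000 = 0.00572451 ms.
19 queued → 0.108766 ms.
Queuing delay = 0.109 ms.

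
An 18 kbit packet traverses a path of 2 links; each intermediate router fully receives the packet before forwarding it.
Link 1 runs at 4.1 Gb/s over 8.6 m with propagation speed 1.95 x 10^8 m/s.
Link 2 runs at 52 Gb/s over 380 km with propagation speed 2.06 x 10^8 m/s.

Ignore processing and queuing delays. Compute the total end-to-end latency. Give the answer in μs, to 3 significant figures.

L = 18000 bits.
Transmission delays (L/R per hop): 4.39024, 0.346154 μs; sum = 4.7364 μs.
Propagation delays (d/s per hop): 0.0441026, 1844.66 μs; sum = 1844.7 μs.
End-to-end = 1850 μs.

1850 μs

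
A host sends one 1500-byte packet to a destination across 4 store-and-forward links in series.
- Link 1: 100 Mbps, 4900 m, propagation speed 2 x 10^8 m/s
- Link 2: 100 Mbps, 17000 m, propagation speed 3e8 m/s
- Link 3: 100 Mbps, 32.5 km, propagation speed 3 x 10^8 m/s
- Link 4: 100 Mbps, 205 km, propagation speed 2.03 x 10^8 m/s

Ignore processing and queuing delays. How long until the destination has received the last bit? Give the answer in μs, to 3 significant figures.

1680 μs

L = 1500 × 8 = 12000 bits.
Transmission delay per hop = L/R = 12000/100000000 = 120 μs; 4 hops → 480 μs.
Propagation delays (d/s per hop): 24.5, 56.6667, 108.333, 1009.85 μs; sum = 1199.35 μs.
End-to-end = 1680 μs.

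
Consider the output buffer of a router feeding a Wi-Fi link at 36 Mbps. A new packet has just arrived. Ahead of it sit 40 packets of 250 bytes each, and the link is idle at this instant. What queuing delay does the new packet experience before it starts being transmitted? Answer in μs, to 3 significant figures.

2220 μs

Each queued packet: L/R = 2000/36000000 = 55.5556 μs.
40 queued → 2222.22 μs.
Queuing delay = 2220 μs.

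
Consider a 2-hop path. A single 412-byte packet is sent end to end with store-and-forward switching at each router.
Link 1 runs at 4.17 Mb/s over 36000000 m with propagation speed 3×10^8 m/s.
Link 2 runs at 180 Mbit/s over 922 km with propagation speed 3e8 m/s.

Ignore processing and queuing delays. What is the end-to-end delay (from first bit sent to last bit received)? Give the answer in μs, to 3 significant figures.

L = 412 × 8 = 3296 bits.
Transmission delays (L/R per hop): 790.408, 18.3111 μs; sum = 808.719 μs.
Propagation delays (d/s per hop): 120000, 3073.33 μs; sum = 123073 μs.
End-to-end = 124000 μs.

124000 μs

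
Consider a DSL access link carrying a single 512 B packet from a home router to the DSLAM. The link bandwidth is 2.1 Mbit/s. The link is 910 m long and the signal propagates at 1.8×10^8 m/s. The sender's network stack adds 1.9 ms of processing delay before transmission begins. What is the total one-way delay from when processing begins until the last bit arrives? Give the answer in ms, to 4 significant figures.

3.856 ms

L = 512 × 8 = 4096 bits.
Transmission delay = L/R = 4096 / 2100000 = 1.95048 ms.
Propagation delay = d/s = 910 m / 180000000 m/s = 0.00505556 ms.
Plus processing delay 1.9 ms = 1.9 ms.
Total = 3.856 ms.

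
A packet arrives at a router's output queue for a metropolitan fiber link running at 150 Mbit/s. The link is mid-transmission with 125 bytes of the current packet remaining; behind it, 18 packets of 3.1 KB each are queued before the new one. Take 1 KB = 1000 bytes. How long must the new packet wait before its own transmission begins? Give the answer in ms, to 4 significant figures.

2.983 ms

Each queued packet: L/R = 24800/150000000 = 0.165333 ms.
18 queued → 2.976 ms.
Plus remaining 1000 bits of current packet: 0.00666667 ms.
Queuing delay = 2.983 ms.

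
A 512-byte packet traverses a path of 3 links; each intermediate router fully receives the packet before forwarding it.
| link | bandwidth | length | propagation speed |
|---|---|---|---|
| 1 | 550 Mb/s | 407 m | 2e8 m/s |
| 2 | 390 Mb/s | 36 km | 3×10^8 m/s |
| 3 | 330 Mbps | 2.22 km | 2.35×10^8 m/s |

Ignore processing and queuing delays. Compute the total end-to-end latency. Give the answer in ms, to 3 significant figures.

0.162 ms

L = 512 × 8 = 4096 bits.
Transmission delays (L/R per hop): 0.00744727, 0.0105026, 0.0124121 ms; sum = 0.030362 ms.
Propagation delays (d/s per hop): 0.002035, 0.12, 0.00944681 ms; sum = 0.131482 ms.
End-to-end = 0.162 ms.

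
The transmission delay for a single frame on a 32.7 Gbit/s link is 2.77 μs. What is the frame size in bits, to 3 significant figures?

L = R × t_tx = 3.27e+10 b/s × 2.77e-06 s = 90579 bits.

90600 bits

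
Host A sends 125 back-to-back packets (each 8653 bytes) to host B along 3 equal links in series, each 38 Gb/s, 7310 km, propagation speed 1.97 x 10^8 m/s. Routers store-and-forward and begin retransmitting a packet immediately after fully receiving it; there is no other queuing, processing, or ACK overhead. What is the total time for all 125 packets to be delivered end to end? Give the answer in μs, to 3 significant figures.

Per-hop transmission t_tx = L/R = 69224/38000000000 = 1.82168 μs.
Per-hop propagation t_prop = 7310000/197000000 = 37106.6 μs.
Pipeline fill: first packet needs 3·t_tx to clear all hops; remaining 124 packets each add one t_tx.
Total = (3+125-1)·t_tx + 3·t_prop = 127·1.82168 + 3·37106.6 = 112000 μs.

112000 μs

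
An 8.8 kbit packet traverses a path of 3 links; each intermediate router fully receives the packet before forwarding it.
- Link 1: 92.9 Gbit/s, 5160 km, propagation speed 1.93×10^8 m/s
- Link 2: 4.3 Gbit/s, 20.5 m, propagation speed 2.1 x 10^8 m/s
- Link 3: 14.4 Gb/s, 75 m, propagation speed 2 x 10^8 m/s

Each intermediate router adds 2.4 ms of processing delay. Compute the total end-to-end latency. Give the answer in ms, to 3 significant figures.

31.5 ms

L = 8800 bits.
Transmission delays (L/R per hop): 9.47255e-05, 0.00204651, 0.000611111 ms; sum = 0.00275235 ms.
Propagation delays (d/s per hop): 26.7358, 9.7619e-05, 0.000375 ms; sum = 26.7362 ms.
Processing at 2 router(s): 2 × 2.4 ms = 4.8 ms.
End-to-end = 31.5 ms.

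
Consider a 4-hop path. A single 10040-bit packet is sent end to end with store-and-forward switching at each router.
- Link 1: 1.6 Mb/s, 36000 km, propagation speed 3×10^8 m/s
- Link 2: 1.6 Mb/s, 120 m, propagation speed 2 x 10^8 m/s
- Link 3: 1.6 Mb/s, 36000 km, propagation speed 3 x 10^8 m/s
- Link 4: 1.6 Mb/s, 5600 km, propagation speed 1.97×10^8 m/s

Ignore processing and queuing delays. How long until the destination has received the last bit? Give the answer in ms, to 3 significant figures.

294 ms

Transmission delay per hop = L/R = 10040/1600000 = 6.275 ms; 4 hops → 25.1 ms.
Propagation delays (d/s per hop): 120, 0.0006, 120, 28.4264 ms; sum = 268.427 ms.
End-to-end = 294 ms.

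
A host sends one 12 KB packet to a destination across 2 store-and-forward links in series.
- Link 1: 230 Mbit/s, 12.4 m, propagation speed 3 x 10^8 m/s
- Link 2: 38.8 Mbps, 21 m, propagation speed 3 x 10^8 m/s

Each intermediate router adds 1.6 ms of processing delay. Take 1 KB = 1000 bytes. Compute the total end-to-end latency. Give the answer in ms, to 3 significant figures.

4.49 ms

L = 96000 bits.
Transmission delays (L/R per hop): 0.417391, 2.47423 ms; sum = 2.89162 ms.
Propagation delays (d/s per hop): 4.13333e-05, 7e-05 ms; sum = 0.000111333 ms.
Processing at 1 router(s): 1 × 1.6 ms = 1.6 ms.
End-to-end = 4.49 ms.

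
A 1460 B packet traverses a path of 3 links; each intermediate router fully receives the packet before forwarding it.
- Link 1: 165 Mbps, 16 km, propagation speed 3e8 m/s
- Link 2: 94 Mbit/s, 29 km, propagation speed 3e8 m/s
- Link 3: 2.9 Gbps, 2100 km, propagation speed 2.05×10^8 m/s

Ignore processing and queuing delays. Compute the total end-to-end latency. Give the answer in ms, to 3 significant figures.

10.6 ms

L = 1460 × 8 = 11680 bits.
Transmission delays (L/R per hop): 0.0707879, 0.124255, 0.00402759 ms; sum = 0.199071 ms.
Propagation delays (d/s per hop): 0.0533333, 0.0966667, 10.2439 ms; sum = 10.3939 ms.
End-to-end = 10.6 ms.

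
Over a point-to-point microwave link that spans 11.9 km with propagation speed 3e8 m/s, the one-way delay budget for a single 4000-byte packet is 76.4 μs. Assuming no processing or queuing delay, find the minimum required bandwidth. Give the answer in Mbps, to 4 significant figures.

871.1 Mbps

L = 32000 bits.
Propagation delay = 11900 / 300000000 = 39.6667 μs.
Transmission budget = 76.4 − 39.6667 = 36.7333 μs.
R ≥ L / t_tx = 32000 bits / 3.67333e-05 s = 871.1 Mbps.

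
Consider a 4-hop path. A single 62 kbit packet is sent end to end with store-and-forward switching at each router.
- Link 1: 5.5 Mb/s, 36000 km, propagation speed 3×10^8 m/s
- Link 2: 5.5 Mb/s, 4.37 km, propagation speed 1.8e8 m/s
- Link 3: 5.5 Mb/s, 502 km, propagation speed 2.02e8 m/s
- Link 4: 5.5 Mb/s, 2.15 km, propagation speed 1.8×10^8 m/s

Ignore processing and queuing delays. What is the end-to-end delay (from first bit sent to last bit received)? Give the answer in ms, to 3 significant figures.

168 ms

L = 62000 bits.
Transmission delay per hop = L/R = 62000/5500000 = 11.2727 ms; 4 hops → 45.0909 ms.
Propagation delays (d/s per hop): 120, 0.0242778, 2.48515, 0.0119444 ms; sum = 122.521 ms.
End-to-end = 168 ms.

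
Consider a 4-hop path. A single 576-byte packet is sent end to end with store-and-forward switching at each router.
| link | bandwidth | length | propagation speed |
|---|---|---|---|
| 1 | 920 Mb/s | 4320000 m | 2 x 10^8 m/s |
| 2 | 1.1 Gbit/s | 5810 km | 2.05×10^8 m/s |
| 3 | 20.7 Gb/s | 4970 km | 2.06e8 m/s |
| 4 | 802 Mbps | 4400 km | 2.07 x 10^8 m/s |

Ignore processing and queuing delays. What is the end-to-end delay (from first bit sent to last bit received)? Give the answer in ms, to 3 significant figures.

95.3 ms

L = 576 × 8 = 4608 bits.
Transmission delays (L/R per hop): 0.0050087, 0.00418909, 0.000222609, 0.00574564 ms; sum = 0.015166 ms.
Propagation delays (d/s per hop): 21.6, 28.3415, 24.1262, 21.256 ms; sum = 95.3237 ms.
End-to-end = 95.3 ms.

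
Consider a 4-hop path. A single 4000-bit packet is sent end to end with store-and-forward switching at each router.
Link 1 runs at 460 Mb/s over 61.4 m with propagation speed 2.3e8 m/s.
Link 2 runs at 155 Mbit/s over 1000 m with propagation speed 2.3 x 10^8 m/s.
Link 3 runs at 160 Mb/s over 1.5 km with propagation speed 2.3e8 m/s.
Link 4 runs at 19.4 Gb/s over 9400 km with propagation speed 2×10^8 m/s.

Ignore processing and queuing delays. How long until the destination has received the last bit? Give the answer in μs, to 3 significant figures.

47100 μs

Transmission delays (L/R per hop): 8.69565, 25.8065, 25, 0.206186 μs; sum = 59.7083 μs.
Propagation delays (d/s per hop): 0.266957, 4.34783, 6.52174, 47000 μs; sum = 47011.1 μs.
End-to-end = 47100 μs.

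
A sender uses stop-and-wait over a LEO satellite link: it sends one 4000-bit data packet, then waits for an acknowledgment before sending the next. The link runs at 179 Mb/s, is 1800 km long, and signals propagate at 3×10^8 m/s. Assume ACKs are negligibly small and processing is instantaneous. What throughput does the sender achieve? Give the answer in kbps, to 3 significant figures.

t_tx = L/R = 4000/179000000 = 2.23464e-05 s.
t_prop = 1800000/300000000 = 0.006 s; RTT = 0.012 s.
Cycle = t_tx + RTT = 0.0120223 s.
Throughput = L / cycle = 4000 / 0.0120223 = 333 kbps.

333 kbps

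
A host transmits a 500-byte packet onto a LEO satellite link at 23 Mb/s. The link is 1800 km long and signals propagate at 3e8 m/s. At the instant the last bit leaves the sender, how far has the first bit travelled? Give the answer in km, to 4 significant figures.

t_tx = L/R = 4000/23000000 = 0.000173913 s.
Distance = s × t_tx = 300000000 × 0.000173913 = 52.17 km.

52.17 km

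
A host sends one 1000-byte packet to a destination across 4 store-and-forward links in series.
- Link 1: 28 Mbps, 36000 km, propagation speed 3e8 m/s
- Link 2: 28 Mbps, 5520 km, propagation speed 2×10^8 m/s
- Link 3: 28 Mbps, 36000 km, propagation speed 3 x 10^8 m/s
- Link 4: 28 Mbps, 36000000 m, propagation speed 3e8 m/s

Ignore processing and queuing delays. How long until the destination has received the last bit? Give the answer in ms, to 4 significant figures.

L = 1000 × 8 = 8000 bits.
Transmission delay per hop = L/R = 8000/28000000 = 0.285714 ms; 4 hops → 1.14286 ms.
Propagation delays (d/s per hop): 120, 27.6, 120, 120 ms; sum = 387.6 ms.
End-to-end = 388.7 ms.

388.7 ms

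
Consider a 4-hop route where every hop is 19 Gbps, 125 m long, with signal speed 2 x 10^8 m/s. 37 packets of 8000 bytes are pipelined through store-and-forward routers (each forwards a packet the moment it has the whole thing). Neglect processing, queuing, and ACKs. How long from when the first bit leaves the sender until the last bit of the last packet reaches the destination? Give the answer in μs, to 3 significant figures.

Per-hop transmission t_tx = L/R = 64000/19000000000 = 3.36842 μs.
Per-hop propagation t_prop = 125/200000000 = 0.625 μs.
Pipeline fill: first packet needs 4·t_tx to clear all hops; remaining 36 packets each add one t_tx.
Total = (4+37-1)·t_tx + 4·t_prop = 40·3.36842 + 4·0.625 = 137 μs.

137 μs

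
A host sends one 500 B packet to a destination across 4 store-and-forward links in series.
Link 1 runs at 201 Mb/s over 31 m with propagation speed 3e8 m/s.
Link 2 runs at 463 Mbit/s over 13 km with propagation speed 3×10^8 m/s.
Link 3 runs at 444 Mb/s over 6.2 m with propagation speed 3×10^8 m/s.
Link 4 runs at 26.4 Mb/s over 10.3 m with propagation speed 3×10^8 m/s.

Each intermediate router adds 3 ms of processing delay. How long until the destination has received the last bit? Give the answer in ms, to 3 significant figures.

L = 500 × 8 = 4000 bits.
Transmission delays (L/R per hop): 0.0199005, 0.00863931, 0.00900901, 0.151515 ms; sum = 0.189064 ms.
Propagation delays (d/s per hop): 0.000103333, 0.0433333, 2.06667e-05, 3.43333e-05 ms; sum = 0.0434917 ms.
Processing at 3 router(s): 3 × 3 ms = 9 ms.
End-to-end = 9.23 ms.

9.23 ms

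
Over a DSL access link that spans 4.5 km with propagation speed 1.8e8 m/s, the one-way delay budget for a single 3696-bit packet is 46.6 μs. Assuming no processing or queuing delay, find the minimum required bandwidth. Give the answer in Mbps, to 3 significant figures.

171 Mbps

Propagation delay = 4500 / 180000000 = 25 μs.
Transmission budget = 46.6 − 25 = 21.6 μs.
R ≥ L / t_tx = 3696 bits / 2.16e-05 s = 171 Mbps.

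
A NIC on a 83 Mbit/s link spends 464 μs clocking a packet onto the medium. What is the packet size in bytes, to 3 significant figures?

L = R × t_tx = 83000000 b/s × 0.000464 s = 38512 bits.
In bytes: 38512 / 8 = 4810 bytes.

4810 bytes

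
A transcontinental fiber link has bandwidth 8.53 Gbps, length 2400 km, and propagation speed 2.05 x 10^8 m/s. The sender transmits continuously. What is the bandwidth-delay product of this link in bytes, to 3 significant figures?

12500000 bytes

Propagation delay = 2400000 / 2.05e+08 = 0.0117073 s.
BDP = R × t_prop = 8.53e+09 × 0.0117073 = 99863400 bits.
In bytes: 99863400/8 = 12500000 bytes.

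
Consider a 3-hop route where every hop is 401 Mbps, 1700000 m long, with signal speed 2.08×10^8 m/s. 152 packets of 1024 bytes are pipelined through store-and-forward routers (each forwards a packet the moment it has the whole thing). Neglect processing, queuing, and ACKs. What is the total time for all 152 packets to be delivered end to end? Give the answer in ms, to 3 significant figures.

27.7 ms

Per-hop transmission t_tx = L/R = 8192/401000000 = 0.0204289 ms.
Per-hop propagation t_prop = 1700000/208000000 = 8.17308 ms.
Pipeline fill: first packet needs 3·t_tx to clear all hops; remaining 151 packets each add one t_tx.
Total = (3+152-1)·t_tx + 3·t_prop = 154·0.0204289 + 3·8.17308 = 27.7 ms.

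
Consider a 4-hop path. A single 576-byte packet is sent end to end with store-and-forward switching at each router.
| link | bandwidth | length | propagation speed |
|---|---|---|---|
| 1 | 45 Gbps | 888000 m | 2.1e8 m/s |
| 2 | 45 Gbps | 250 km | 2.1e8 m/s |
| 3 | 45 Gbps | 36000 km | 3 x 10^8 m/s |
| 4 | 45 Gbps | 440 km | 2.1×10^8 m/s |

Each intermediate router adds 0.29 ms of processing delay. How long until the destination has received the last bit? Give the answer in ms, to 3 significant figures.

128 ms

L = 576 × 8 = 4608 bits.
Transmission delay per hop = L/R = 4608/45000000000 = 0.0001024 ms; 4 hops → 0.0004096 ms.
Propagation delays (d/s per hop): 4.22857, 1.19048, 120, 2.09524 ms; sum = 127.514 ms.
Processing at 3 router(s): 3 × 0.29 ms = 0.87 ms.
End-to-end = 128 ms.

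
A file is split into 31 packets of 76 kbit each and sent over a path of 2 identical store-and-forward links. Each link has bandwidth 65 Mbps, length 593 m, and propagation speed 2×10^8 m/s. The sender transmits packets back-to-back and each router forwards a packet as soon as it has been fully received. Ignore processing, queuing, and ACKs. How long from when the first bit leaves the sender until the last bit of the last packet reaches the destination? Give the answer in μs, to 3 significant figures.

Per-hop transmission t_tx = L/R = 76000/65000000 = 1169.23 μs.
Per-hop propagation t_prop = 593/200000000 = 2.965 μs.
Pipeline fill: first packet needs 2·t_tx to clear all hops; remaining 30 packets each add one t_tx.
Total = (2+31-1)·t_tx + 2·t_prop = 32·1169.23 + 2·2.965 = 37400 μs.

37400 μs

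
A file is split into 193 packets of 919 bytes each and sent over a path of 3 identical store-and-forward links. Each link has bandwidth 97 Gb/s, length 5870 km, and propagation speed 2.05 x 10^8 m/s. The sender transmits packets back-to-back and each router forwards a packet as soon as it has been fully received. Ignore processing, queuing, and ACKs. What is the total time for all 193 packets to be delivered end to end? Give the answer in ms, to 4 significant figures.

85.92 ms

Per-hop transmission t_tx = L/R = 7352/97000000000 = 7.57938e-05 ms.
Per-hop propagation t_prop = 5870000/2.05e+08 = 28.6341 ms.
Pipeline fill: first packet needs 3·t_tx to clear all hops; remaining 192 packets each add one t_tx.
Total = (3+193-1)·t_tx + 3·t_prop = 195·7.57938e-05 + 3·28.6341 = 85.92 ms.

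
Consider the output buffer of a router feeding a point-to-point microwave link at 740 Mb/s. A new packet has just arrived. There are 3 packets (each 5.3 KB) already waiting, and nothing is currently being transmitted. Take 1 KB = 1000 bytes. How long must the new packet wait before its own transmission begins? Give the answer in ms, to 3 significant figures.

Each queued packet: L/R = 42400/740000000 = 0.0572973 ms.
3 queued → 0.171892 ms.
Queuing delay = 0.172 ms.

0.172 ms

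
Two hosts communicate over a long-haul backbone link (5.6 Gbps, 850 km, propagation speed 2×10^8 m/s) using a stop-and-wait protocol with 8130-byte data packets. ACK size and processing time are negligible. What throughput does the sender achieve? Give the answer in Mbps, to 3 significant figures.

t_tx = L/R = 65040/5600000000 = 1.16143e-05 s.
t_prop = 850000/200000000 = 0.00425 s; RTT = 0.0085 s.
Cycle = t_tx + RTT = 0.00851161 s.
Throughput = L / cycle = 65040 / 0.00851161 = 7.64 Mbps.

7.64 Mbps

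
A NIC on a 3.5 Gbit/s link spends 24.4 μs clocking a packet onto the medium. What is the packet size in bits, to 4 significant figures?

85400 bits

L = R × t_tx = 3500000000 b/s × 2.44e-05 s = 85400 bits.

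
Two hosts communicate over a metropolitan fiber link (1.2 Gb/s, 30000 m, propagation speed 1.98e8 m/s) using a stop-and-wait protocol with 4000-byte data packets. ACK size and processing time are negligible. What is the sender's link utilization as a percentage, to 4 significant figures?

8.088 %

t_tx = L/R = 32000/1200000000 = 2.66667e-05 s.
t_prop = 30000/198000000 = 0.000151515 s; RTT = 0.00030303 s.
Cycle = t_tx + RTT = 0.000329697 s.
Utilization = t_tx / cycle = 2.66667e-05/0.000329697 = 8.088 %.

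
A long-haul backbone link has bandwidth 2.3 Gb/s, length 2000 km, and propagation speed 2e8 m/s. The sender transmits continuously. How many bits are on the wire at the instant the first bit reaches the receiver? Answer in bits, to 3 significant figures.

23000000 bits

Propagation delay = 2000000 / 200000000 = 0.01 s.
BDP = R × t_prop = 2300000000 × 0.01 = 23000000 bits.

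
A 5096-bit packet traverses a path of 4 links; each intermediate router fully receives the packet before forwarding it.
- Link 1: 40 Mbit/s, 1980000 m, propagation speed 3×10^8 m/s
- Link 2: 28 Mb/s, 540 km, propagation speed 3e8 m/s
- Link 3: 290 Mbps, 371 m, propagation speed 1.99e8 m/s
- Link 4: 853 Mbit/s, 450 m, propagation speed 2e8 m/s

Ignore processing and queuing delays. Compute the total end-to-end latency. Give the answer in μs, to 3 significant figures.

Transmission delays (L/R per hop): 127.4, 182, 17.5724, 5.97421 μs; sum = 332.947 μs.
Propagation delays (d/s per hop): 6600, 1800, 1.86432, 2.25 μs; sum = 8404.11 μs.
End-to-end = 8740 μs.

8740 μs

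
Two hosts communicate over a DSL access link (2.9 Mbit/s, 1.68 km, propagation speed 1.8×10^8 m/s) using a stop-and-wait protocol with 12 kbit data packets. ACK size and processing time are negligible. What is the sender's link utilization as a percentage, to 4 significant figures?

t_tx = L/R = 12000/2900000 = 0.00413793 s.
t_prop = 1680/180000000 = 9.33333e-06 s; RTT = 1.86667e-05 s.
Cycle = t_tx + RTT = 0.0041566 s.
Utilization = t_tx / cycle = 0.00413793/0.0041566 = 99.55 %.

99.55 %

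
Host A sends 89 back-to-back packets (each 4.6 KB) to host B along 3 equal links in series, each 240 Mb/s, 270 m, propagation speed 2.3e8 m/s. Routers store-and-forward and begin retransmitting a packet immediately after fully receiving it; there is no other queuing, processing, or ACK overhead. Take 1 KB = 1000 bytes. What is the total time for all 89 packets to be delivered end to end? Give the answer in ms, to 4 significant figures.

13.96 ms

Per-hop transmission t_tx = L/R = 36800/240000000 = 0.153333 ms.
Per-hop propagation t_prop = 270/2.3e+08 = 0.00117391 ms.
Pipeline fill: first packet needs 3·t_tx to clear all hops; remaining 88 packets each add one t_tx.
Total = (3+89-1)·t_tx + 3·t_prop = 91·0.153333 + 3·0.00117391 = 13.96 ms.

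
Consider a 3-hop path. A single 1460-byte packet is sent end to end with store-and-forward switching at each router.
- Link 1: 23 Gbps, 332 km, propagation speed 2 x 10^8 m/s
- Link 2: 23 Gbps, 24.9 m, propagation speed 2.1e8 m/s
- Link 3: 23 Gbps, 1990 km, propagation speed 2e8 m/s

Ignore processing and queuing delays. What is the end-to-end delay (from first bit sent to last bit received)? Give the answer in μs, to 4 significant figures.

11610 μs

L = 1460 × 8 = 11680 bits.
Transmission delay per hop = L/R = 11680/23000000000 = 0.507826 μs; 3 hops → 1.52348 μs.
Propagation delays (d/s per hop): 1660, 0.118571, 9950 μs; sum = 11610.1 μs.
End-to-end = 11610 μs.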